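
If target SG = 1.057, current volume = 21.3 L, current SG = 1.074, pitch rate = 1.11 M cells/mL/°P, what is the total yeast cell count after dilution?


V_w = V·((SG_c−1)/(SG_t−1)−1);  °P = 259 − 259/SG_t;  cells = rate·(V+V_w)·°P
V_w = 21.3·((1.074−1)/(1.057−1)−1) = 6.3526
V_final = 21.3 + 6.3526 = 27.6526
°P = 259 − 259/1.057 = 13.9669
cells = 1.11·27.6526·13.9669

428.7055 billion cells


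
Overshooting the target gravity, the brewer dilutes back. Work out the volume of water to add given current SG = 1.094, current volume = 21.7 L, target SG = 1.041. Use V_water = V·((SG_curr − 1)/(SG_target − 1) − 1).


V_water = 21.7·((1.094 − 1)/(1.041 − 1) − 1)

28.0512 L


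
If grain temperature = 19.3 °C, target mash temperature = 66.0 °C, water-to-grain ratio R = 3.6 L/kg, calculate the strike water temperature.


T_strike = (0.41/R)·(T_mash − T_grain) + T_mash
T_strike = (0.41/3.6)·(66.0 − 19.3) + 66.0

71.3186 °C


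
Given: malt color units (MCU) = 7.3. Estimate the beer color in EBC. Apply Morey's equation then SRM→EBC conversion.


SRM = 1.4922·MCU^0.6859;  EBC = SRM·1.97
SRM = 1.4922·7.3^0.6859 = 5.8342
EBC = 5.8342·1.97

11.4933 EBC


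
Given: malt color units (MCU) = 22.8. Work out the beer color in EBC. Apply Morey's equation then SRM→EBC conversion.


SRM = 1.4922·MCU^0.6859;  EBC = SRM·1.97
SRM = 1.4922·22.8^0.6859 = 12.7419
EBC = 12.7419·1.97

25.1016 EBC


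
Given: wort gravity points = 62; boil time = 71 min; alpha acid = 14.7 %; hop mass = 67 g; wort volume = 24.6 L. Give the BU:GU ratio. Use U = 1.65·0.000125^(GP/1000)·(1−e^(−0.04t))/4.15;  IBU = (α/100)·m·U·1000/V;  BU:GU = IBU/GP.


U = 1.65·0.000125^(62/1000)·(1−e^(−0.04·71))/4.15 = 0.2144
IBU = (14.7/100)·67·0.2144·1000/24.6 = 85.8531
BU:GU = 85.8531/62

1.3847


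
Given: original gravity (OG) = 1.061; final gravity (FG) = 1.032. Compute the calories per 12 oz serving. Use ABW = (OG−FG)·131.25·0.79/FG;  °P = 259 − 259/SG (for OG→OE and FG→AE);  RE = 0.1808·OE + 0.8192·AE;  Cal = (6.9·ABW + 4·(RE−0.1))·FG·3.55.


ABW = (1.061 − 1.032)·131.25·0.79/1.032 = 2.9137
OE = 259 − 259/1.061 = 14.8907 °P
AE = 259 − 259/1.032 = 8.0310 °P
RE = 0.1808·14.8907 + 0.8192·8.0310 = 9.2712 °P
Cal = (6.9·2.9137 + 4·(9.2712−0.1))·1.032·3.55

208.0539 kcal


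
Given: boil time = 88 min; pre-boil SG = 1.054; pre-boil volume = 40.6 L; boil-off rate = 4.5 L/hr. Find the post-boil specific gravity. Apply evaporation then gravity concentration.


V_post = V_pre − rate·(t/60);  SG_post = 1 + (SG_pre−1)·V_pre/V_post
V_post = 40.6 − 4.5·(88/60) = 34.0000
SG_post = 1 + (1.054 − 1)·40.6/34.0000

1.0645


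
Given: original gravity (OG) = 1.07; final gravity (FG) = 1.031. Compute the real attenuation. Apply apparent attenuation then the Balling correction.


AA = (OG−FG)/(OG−1)·100;  RA = AA·0.8192
AA = (1.07 − 1.031)/(1.07 − 1)·100 = 55.7143
RA = 55.7143·0.8192

45.6411 %


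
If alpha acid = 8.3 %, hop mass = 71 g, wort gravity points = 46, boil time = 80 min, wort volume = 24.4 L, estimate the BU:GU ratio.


U = 1.65·0.000125^(GP/1000)·(1−e^(−0.04t))/4.15;  IBU = (α/100)·m·U·1000/V;  BU:GU = IBU/GP
U = 1.65·0.000125^(46/1000)·(1−e^(−0.04·80))/4.15 = 0.2522
IBU = (8.3/100)·71·0.2522·1000/24.4 = 60.9209
BU:GU = 60.9209/46

1.3244


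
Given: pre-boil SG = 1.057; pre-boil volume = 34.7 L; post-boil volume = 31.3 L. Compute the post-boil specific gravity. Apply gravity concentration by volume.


SG_post = 1 + (SG_pre − 1)·V_pre/V_post
pts_pre = (1.057 − 1)·1000 = 57.0000
pts_post = 57.0000·34.7/31.3 = 63.1917
SG_post = 1 + 63.1917/1000

1.0632


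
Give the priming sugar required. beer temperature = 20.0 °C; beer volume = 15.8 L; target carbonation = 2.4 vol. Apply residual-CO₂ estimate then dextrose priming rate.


residual = 14.695·(0.01821 + 0.09011·e^(−0.04·T));  sugar = (target − residual)·4.0·V
residual = 14.695·(0.01821 + 0.09011·e^(−0.04·20.0)) = 0.8626
sugar = (2.4 − 0.8626)·4.0·15.8

97.1648 g


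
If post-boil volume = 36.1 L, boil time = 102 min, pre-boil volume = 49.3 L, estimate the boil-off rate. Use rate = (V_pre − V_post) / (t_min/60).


rate = (49.3 − 36.1) / (102/60)

7.7647 L/hr


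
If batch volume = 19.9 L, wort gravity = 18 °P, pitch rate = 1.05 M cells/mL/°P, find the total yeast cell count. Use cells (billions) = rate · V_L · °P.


cells = 1.05 · 19.9 · 18

376.1100 billion cells


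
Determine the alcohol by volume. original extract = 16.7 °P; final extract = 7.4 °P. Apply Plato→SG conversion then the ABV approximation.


SG = 259/(259 − P);  ABV = (OG − FG)·131.25
OG = 259/(259 − 16.7) = 1.0689
FG = 259/(259 − 7.4) = 1.0294
ABV = (1.0689 − 1.0294)·131.25

5.1858 % ABV


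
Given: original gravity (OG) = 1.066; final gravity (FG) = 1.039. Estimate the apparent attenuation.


AA = (OG − FG)/(OG − 1) · 100
AA = (1.066 − 1.039)/(1.066 − 1) · 100

40.9091 %


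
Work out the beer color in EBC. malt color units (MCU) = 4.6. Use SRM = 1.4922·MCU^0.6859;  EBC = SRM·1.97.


SRM = 1.4922·4.6^0.6859 = 4.2502
EBC = 4.2502·1.97

8.3730 EBC


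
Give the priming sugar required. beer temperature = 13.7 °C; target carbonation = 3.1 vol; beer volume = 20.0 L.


residual = 14.695·(0.01821 + 0.09011·e^(−0.04·T));  sugar = (target − residual)·4.0·V
residual = 14.695·(0.01821 + 0.09011·e^(−0.04·13.7)) = 1.0331
sugar = (3.1 − 1.0331)·4.0·20.0

165.3518 g


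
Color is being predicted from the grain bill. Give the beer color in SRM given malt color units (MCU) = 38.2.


SRM = 1.4922 · MCU^0.6859
SRM = 1.4922 · 38.2^0.6859

18.1537 SRM


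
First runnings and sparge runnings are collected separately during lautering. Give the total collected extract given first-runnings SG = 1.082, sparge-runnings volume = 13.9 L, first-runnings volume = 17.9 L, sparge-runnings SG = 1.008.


total = Σ (SG_i − 1)·1000·V_i
first = (1.082 − 1)·1000·17.9 = 1467.8000
sparge = (1.008 − 1)·1000·13.9 = 111.2000
total = 1467.8000 + 111.2000

1579.0000 gravity·L


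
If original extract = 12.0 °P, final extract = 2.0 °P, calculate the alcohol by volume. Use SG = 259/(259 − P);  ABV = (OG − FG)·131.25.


OG = 259/(259 − 12.0) = 1.0486
FG = 259/(259 − 2.0) = 1.0078
ABV = (1.0486 − 1.0078)·131.25

5.3551 % ABV


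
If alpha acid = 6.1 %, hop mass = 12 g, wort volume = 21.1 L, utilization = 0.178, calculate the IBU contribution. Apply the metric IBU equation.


IBU = (α/100)·mass·U·1000 / V
IBU = (6.1/100)·12·0.178·1000 / 21.1

6.1752 IBU


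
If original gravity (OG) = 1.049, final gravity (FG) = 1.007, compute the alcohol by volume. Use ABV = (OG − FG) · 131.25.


ABV = (1.049 − 1.007) · 131.25

5.5125 % ABV


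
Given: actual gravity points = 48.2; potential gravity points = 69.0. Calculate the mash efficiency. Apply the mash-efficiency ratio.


efficiency = actual / potential × 100
efficiency = 48.2 / 69.0 × 100

69.8551 %


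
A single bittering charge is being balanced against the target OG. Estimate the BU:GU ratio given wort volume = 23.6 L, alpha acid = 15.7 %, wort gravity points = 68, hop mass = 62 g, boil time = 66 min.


U = 1.65·0.000125^(GP/1000)·(1−e^(−0.04t))/4.15;  IBU = (α/100)·m·U·1000/V;  BU:GU = IBU/GP
U = 1.65·0.000125^(68/1000)·(1−e^(−0.04·66))/4.15 = 0.2004
IBU = (15.7/100)·62·0.2004·1000/23.6 = 82.6517
BU:GU = 82.6517/68

1.2155


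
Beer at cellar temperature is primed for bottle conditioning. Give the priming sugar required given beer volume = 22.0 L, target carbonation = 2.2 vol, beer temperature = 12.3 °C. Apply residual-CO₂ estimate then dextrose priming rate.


residual = 14.695·(0.01821 + 0.09011·e^(−0.04·T));  sugar = (target − residual)·4.0·V
residual = 14.695·(0.01821 + 0.09011·e^(−0.04·12.3)) = 1.0772
sugar = (2.2 − 1.0772)·4.0·22.0

98.8069 g


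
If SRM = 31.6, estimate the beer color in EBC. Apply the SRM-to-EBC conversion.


EBC = SRM · 1.97
EBC = 31.6 · 1.97

62.2520 EBC


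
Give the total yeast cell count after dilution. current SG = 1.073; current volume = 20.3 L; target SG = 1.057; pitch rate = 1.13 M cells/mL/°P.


V_w = V·((SG_c−1)/(SG_t−1)−1);  °P = 259 − 259/SG_t;  cells = rate·(V+V_w)·°P
V_w = 20.3·((1.073−1)/(1.057−1)−1) = 5.6982
V_final = 20.3 + 5.6982 = 25.9982
°P = 259 − 259/1.057 = 13.9669
cells = 1.13·25.9982·13.9669

410.3195 billion cells


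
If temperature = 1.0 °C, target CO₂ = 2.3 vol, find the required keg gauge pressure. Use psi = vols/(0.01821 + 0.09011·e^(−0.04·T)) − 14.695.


psi = 2.3/(0.01821 + 0.09011·e^(−0.04·1.0)) − 14.695

7.2543 psi


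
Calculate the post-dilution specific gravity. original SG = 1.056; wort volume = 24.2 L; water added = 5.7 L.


SG_new = 1 + (SG_old − 1)·V_old/(V_old + V_water)
pts = (1.056 − 1)·1000·24.2/(24.2 + 5.7) = 45.3244
SG_new = 1 + 45.3244/1000

1.0453


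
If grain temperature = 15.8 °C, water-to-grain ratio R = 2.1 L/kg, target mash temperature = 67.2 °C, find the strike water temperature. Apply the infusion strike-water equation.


T_strike = (0.41/R)·(T_mash − T_grain) + T_mash
T_strike = (0.41/2.1)·(67.2 − 15.8) + 67.2

77.2352 °C


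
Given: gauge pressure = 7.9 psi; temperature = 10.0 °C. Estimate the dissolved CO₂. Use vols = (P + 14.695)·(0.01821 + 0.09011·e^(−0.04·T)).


vols = (7.9 + 14.695)·(0.01821 + 0.09011·e^(−0.04·10.0))

1.7763 volumes


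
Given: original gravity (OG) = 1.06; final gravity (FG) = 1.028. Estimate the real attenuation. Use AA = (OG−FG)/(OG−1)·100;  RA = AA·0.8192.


AA = (1.06 − 1.028)/(1.06 − 1)·100 = 53.3333
RA = 53.3333·0.8192

43.6907 %


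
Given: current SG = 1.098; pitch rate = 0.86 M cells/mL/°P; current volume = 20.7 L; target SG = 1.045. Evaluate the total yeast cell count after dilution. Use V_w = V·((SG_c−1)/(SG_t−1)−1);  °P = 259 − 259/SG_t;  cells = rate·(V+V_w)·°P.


V_w = 20.7·((1.098−1)/(1.045−1)−1) = 24.3800
V_final = 20.7 + 24.3800 = 45.0800
°P = 259 − 259/1.045 = 11.1531
cells = 0.86·45.0800·11.1531

432.3927 billion cells


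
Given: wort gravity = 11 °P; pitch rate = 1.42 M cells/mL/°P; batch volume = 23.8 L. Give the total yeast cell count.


cells (billions) = rate · V_L · °P
cells = 1.42 · 23.8 · 11

371.7560 billion cells


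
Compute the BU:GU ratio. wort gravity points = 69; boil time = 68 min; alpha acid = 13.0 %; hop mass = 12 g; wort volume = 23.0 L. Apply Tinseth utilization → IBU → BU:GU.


U = 1.65·0.000125^(GP/1000)·(1−e^(−0.04t))/4.15;  IBU = (α/100)·m·U·1000/V;  BU:GU = IBU/GP
U = 1.65·0.000125^(69/1000)·(1−e^(−0.04·68))/4.15 = 0.1998
IBU = (13.0/100)·12·0.1998·1000/23.0 = 13.5495
BU:GU = 13.5495/69

0.1964


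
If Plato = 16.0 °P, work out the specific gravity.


SG = 259/(259 − P)
SG = 259/(259 − 16.0)

1.0658


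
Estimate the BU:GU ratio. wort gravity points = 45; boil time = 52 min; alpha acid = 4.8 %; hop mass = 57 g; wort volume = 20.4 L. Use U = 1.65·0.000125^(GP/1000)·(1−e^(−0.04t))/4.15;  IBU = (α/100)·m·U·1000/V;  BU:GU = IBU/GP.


U = 1.65·0.000125^(45/1000)·(1−e^(−0.04·52))/4.15 = 0.2322
IBU = (4.8/100)·57·0.2322·1000/20.4 = 31.1405
BU:GU = 31.1405/45

0.6920


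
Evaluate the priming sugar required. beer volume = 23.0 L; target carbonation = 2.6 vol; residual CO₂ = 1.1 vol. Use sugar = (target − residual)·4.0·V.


sugar = (2.6 − 1.1)·4.0·23.0

138.0000 g


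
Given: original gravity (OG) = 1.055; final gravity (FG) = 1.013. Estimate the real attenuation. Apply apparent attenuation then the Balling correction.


AA = (OG−FG)/(OG−1)·100;  RA = AA·0.8192
AA = (1.055 − 1.013)/(1.055 − 1)·100 = 76.3636
RA = 76.3636·0.8192

62.5571 %


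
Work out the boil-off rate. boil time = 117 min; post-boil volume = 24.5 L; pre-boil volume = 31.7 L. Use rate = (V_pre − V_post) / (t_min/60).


rate = (31.7 − 24.5) / (117/60)

3.6923 L/hr


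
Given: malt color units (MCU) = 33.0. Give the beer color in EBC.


SRM = 1.4922·MCU^0.6859;  EBC = SRM·1.97
SRM = 1.4922·33.0^0.6859 = 16.4201
EBC = 16.4201·1.97

32.3476 EBC


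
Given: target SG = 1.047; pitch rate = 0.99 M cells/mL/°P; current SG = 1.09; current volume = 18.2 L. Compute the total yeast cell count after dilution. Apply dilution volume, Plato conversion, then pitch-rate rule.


V_w = V·((SG_c−1)/(SG_t−1)−1);  °P = 259 − 259/SG_t;  cells = rate·(V+V_w)·°P
V_w = 18.2·((1.09−1)/(1.047−1)−1) = 16.6511
V_final = 18.2 + 16.6511 = 34.8511
°P = 259 − 259/1.047 = 11.6266
cells = 0.99·34.8511·11.6266

401.1457 billion cells


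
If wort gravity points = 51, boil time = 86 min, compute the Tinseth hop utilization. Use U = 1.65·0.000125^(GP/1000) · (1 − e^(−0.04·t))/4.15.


bigness = 1.65·0.000125^(51/1000) = 1.0433
boil_factor = (1 − e^(−0.04·86))/4.15 = 0.2332
U = 1.0433 · 0.2332

0.2433


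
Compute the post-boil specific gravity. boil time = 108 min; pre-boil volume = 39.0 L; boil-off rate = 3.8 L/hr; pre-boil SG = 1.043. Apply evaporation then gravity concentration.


V_post = V_pre − rate·(t/60);  SG_post = 1 + (SG_pre−1)·V_pre/V_post
V_post = 39.0 − 3.8·(108/60) = 32.1600
SG_post = 1 + (1.043 − 1)·39.0/32.1600

1.0521


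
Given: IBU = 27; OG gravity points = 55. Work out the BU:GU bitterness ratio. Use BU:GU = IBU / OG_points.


BU:GU = 27 / 55

0.4909


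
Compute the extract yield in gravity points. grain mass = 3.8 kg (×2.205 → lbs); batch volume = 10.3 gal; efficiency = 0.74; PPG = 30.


points = lbs × PPG × eff / vol
lbs = 3.8 × 2.205 = 8.3790
points = 8.3790 × 30 × 0.74 / 10.3

18.0596 points


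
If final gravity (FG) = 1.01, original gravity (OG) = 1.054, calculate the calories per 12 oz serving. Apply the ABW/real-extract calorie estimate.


ABW = (OG−FG)·131.25·0.79/FG;  °P = 259 − 259/SG (for OG→OE and FG→AE);  RE = 0.1808·OE + 0.8192·AE;  Cal = (6.9·ABW + 4·(RE−0.1))·FG·3.55
ABW = (1.054 − 1.01)·131.25·0.79/1.01 = 4.5171
OE = 259 − 259/1.054 = 13.2694 °P
AE = 259 − 259/1.01 = 2.5644 °P
RE = 0.1808·13.2694 + 0.8192·2.5644 = 4.4998 °P
Cal = (6.9·4.5171 + 4·(4.4998−0.1))·1.01·3.55

174.8548 kcal


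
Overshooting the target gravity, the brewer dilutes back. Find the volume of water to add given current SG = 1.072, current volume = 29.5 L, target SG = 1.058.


V_water = V·((SG_curr − 1)/(SG_target − 1) − 1)
V_water = 29.5·((1.072 − 1)/(1.058 − 1) − 1)

7.1207 L


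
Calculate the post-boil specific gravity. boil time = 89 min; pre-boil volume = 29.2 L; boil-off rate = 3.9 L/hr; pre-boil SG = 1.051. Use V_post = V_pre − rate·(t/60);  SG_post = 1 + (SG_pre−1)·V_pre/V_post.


V_post = 29.2 − 3.9·(89/60) = 23.4150
SG_post = 1 + (1.051 − 1)·29.2/23.4150

1.0636


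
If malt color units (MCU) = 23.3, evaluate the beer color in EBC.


SRM = 1.4922·MCU^0.6859;  EBC = SRM·1.97
SRM = 1.4922·23.3^0.6859 = 12.9329
EBC = 12.9329·1.97

25.4778 EBC


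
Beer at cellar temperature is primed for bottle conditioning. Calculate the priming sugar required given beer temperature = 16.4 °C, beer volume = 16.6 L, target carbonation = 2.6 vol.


residual = 14.695·(0.01821 + 0.09011·e^(−0.04·T));  sugar = (target − residual)·4.0·V
residual = 14.695·(0.01821 + 0.09011·e^(−0.04·16.4)) = 0.9547
sugar = (2.6 − 0.9547)·4.0·16.6

109.2455 g


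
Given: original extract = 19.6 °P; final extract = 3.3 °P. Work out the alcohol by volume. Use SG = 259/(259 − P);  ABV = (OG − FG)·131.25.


OG = 259/(259 − 19.6) = 1.0819
FG = 259/(259 − 3.3) = 1.0129
ABV = (1.0819 − 1.0129)·131.25

9.0517 % ABV


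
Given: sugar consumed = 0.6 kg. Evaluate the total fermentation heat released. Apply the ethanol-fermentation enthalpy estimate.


Q = m_sugar · 590 kJ/kg
Q = 0.6 · 590

354.0000 kJ


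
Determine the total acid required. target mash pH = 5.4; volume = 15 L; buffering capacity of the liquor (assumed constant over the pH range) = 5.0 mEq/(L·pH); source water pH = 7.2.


acid = buffering capacity · (pH_source − pH_target) · V
acid = 5.0 · (7.2 − 5.4) · 15

135.0000 mEq


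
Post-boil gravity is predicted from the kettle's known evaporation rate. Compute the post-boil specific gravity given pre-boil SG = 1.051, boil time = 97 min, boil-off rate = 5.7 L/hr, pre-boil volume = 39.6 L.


V_post = V_pre − rate·(t/60);  SG_post = 1 + (SG_pre−1)·V_pre/V_post
V_post = 39.6 − 5.7·(97/60) = 30.3850
SG_post = 1 + (1.051 − 1)·39.6/30.3850

1.0665


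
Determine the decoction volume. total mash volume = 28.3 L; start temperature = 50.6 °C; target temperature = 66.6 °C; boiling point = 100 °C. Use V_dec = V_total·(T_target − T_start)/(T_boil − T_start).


V_dec = 28.3·(66.6 − 50.6)/(100 − 50.6)

9.1660 L


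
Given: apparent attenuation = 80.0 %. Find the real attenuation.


RA = AA · 0.8192
RA = 80.0 · 0.8192

65.5360 %


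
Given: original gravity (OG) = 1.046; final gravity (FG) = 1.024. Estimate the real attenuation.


AA = (OG−FG)/(OG−1)·100;  RA = AA·0.8192
AA = (1.046 − 1.024)/(1.046 − 1)·100 = 47.8261
RA = 47.8261·0.8192

39.1791 %


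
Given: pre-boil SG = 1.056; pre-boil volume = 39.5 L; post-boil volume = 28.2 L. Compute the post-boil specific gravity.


SG_post = 1 + (SG_pre − 1)·V_pre/V_post
pts_pre = (1.056 − 1)·1000 = 56.0000
pts_post = 56.0000·39.5/28.2 = 78.4397
SG_post = 1 + 78.4397/1000

1.0784


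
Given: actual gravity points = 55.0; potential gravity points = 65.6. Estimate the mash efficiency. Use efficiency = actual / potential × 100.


efficiency = 55.0 / 65.6 × 100

83.8415 %


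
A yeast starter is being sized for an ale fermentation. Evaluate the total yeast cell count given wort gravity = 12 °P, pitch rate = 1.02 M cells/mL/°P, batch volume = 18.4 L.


cells (billions) = rate · V_L · °P
cells = 1.02 · 18.4 · 12

225.2160 billion cells


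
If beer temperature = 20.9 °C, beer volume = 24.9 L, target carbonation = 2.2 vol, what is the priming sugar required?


residual = 14.695·(0.01821 + 0.09011·e^(−0.04·T));  sugar = (target − residual)·4.0·V
residual = 14.695·(0.01821 + 0.09011·e^(−0.04·20.9)) = 0.8415
sugar = (2.2 − 0.8415)·4.0·24.9

135.3022 g


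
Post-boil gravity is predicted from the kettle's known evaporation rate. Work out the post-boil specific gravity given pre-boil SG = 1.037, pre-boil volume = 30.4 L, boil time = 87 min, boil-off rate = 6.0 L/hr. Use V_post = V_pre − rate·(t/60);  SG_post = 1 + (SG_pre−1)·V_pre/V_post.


V_post = 30.4 − 6.0·(87/60) = 21.7000
SG_post = 1 + (1.037 − 1)·30.4/21.7000

1.0518


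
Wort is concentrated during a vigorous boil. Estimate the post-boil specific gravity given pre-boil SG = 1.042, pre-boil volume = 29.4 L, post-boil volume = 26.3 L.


SG_post = 1 + (SG_pre − 1)·V_pre/V_post
pts_pre = (1.042 − 1)·1000 = 42.0000
pts_post = 42.0000·29.4/26.3 = 46.9506
SG_post = 1 + 46.9506/1000

1.0470


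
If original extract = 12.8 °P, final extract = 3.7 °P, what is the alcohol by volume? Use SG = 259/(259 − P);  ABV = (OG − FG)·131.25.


OG = 259/(259 − 12.8) = 1.0520
FG = 259/(259 − 3.7) = 1.0145
ABV = (1.0520 − 1.0145)·131.25

4.9215 % ABV


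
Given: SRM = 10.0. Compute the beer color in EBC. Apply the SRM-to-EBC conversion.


EBC = SRM · 1.97
EBC = 10.0 · 1.97

19.7000 EBC


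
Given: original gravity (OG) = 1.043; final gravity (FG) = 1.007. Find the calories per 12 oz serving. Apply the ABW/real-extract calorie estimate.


ABW = (OG−FG)·131.25·0.79/FG;  °P = 259 − 259/SG (for OG→OE and FG→AE);  RE = 0.1808·OE + 0.8192·AE;  Cal = (6.9·ABW + 4·(RE−0.1))·FG·3.55
ABW = (1.043 − 1.007)·131.25·0.79/1.007 = 3.7068
OE = 259 − 259/1.043 = 10.6779 °P
AE = 259 − 259/1.007 = 1.8004 °P
RE = 0.1808·10.6779 + 0.8192·1.8004 = 3.4054 °P
Cal = (6.9·3.7068 + 4·(3.4054−0.1))·1.007·3.55

138.6995 kcal


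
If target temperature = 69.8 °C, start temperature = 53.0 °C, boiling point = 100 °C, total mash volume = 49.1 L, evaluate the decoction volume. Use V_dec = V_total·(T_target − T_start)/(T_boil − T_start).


V_dec = 49.1·(69.8 − 53.0)/(100 − 53.0)

17.5506 L


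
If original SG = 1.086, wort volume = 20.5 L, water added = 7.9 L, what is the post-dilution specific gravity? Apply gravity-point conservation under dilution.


SG_new = 1 + (SG_old − 1)·V_old/(V_old + V_water)
pts = (1.086 − 1)·1000·20.5/(20.5 + 7.9) = 62.0775
SG_new = 1 + 62.0775/1000

1.0621


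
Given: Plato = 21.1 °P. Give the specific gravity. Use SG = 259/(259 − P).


SG = 259/(259 − 21.1)

1.0887


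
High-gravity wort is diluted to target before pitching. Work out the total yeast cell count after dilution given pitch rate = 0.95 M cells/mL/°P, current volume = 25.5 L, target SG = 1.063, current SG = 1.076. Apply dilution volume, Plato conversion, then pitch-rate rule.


V_w = V·((SG_c−1)/(SG_t−1)−1);  °P = 259 − 259/SG_t;  cells = rate·(V+V_w)·°P
V_w = 25.5·((1.076−1)/(1.063−1)−1) = 5.2619
V_final = 25.5 + 5.2619 = 30.7619
°P = 259 − 259/1.063 = 15.3500
cells = 0.95·30.7619·15.3500

448.5841 billion cells


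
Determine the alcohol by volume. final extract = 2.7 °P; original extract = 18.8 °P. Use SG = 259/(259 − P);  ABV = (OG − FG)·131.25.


OG = 259/(259 − 18.8) = 1.0783
FG = 259/(259 − 2.7) = 1.0105
ABV = (1.0783 − 1.0105)·131.25

8.8900 % ABV


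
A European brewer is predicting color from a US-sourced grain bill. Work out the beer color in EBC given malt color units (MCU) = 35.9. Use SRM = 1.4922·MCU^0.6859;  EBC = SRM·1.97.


SRM = 1.4922·35.9^0.6859 = 17.3967
EBC = 17.3967·1.97

34.2715 EBC


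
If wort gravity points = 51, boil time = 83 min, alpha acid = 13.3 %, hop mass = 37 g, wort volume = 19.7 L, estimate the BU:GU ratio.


U = 1.65·0.000125^(GP/1000)·(1−e^(−0.04t))/4.15;  IBU = (α/100)·m·U·1000/V;  BU:GU = IBU/GP
U = 1.65·0.000125^(51/1000)·(1−e^(−0.04·83))/4.15 = 0.2423
IBU = (13.3/100)·37·0.2423·1000/19.7 = 60.5304
BU:GU = 60.5304/51

1.1869


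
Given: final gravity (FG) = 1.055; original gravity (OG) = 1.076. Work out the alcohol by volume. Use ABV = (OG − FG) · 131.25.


ABV = (1.076 − 1.055) · 131.25

2.7563 % ABV


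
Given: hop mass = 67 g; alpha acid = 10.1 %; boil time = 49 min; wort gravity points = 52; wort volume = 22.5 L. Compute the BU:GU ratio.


U = 1.65·0.000125^(GP/1000)·(1−e^(−0.04t))/4.15;  IBU = (α/100)·m·U·1000/V;  BU:GU = IBU/GP
U = 1.65·0.000125^(52/1000)·(1−e^(−0.04·49))/4.15 = 0.2141
IBU = (10.1/100)·67·0.2141·1000/22.5 = 64.3804
BU:GU = 64.3804/52

1.2381


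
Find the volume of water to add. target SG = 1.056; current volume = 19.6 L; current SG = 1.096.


V_water = V·((SG_curr − 1)/(SG_target − 1) − 1)
V_water = 19.6·((1.096 − 1)/(1.056 − 1) − 1)

14.0000 L


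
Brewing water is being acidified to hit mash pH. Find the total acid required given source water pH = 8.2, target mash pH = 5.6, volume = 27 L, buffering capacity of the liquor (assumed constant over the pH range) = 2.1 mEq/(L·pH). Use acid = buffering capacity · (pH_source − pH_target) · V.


acid = 2.1 · (8.2 − 5.6) · 27

147.4200 mEq


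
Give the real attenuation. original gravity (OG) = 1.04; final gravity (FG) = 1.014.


AA = (OG−FG)/(OG−1)·100;  RA = AA·0.8192
AA = (1.04 − 1.014)/(1.04 − 1)·100 = 65.0000
RA = 65.0000·0.8192

53.2480 %


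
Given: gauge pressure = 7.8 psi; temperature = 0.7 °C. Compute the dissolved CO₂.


vols = (P + 14.695)·(0.01821 + 0.09011·e^(−0.04·T))
vols = (7.8 + 14.695)·(0.01821 + 0.09011·e^(−0.04·0.7))

2.3807 volumes


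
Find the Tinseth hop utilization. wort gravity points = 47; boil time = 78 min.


U = 1.65·0.000125^(GP/1000) · (1 − e^(−0.04·t))/4.15
bigness = 1.65·0.000125^(47/1000) = 1.0815
boil_factor = (1 − e^(−0.04·78))/4.15 = 0.2303
U = 1.0815 · 0.2303

0.2491


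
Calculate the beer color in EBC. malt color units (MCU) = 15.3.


SRM = 1.4922·MCU^0.6859;  EBC = SRM·1.97
SRM = 1.4922·15.3^0.6859 = 9.6919
EBC = 9.6919·1.97

19.0930 EBC


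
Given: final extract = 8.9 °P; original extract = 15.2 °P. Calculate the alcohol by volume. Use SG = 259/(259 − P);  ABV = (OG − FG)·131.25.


OG = 259/(259 − 15.2) = 1.0623
FG = 259/(259 − 8.9) = 1.0356
ABV = (1.0623 − 1.0356)·131.25

3.5123 % ABV


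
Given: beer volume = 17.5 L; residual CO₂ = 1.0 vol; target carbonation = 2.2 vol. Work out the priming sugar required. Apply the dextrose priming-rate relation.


sugar = (target − residual)·4.0·V
sugar = (2.2 − 1.0)·4.0·17.5

84.0000 g


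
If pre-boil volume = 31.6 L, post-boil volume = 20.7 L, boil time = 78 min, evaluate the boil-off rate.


rate = (V_pre − V_post) / (t_min/60)
rate = (31.6 − 20.7) / (78/60)

8.3846 L/hr


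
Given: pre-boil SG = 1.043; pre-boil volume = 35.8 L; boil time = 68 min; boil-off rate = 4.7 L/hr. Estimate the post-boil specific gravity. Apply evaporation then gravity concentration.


V_post = V_pre − rate·(t/60);  SG_post = 1 + (SG_pre−1)·V_pre/V_post
V_post = 35.8 − 4.7·(68/60) = 30.4733
SG_post = 1 + (1.043 − 1)·35.8/30.4733

1.0505


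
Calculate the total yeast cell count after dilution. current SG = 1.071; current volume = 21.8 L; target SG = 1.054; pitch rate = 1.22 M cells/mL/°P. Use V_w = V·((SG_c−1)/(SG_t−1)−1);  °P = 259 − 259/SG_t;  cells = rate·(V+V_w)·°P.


V_w = 21.8·((1.071−1)/(1.054−1)−1) = 6.8630
V_final = 21.8 + 6.8630 = 28.6630
°P = 259 − 259/1.054 = 13.2694
cells = 1.22·28.6630·13.2694

464.0169 billion cells


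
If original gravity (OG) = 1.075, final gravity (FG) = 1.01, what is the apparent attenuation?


AA = (OG − FG)/(OG − 1) · 100
AA = (1.075 − 1.01)/(1.075 − 1) · 100

86.6667 %


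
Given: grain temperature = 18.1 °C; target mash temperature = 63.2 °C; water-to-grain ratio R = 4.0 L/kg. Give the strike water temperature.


T_strike = (0.41/R)·(T_mash − T_grain) + T_mash
T_strike = (0.41/4.0)·(63.2 − 18.1) + 63.2

67.8227 °C


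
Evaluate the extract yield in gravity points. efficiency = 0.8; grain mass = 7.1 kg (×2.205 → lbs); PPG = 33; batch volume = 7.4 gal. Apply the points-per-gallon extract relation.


points = lbs × PPG × eff / vol
lbs = 7.1 × 2.205 = 15.6555
points = 15.6555 × 33 × 0.8 / 7.4

55.8521 points


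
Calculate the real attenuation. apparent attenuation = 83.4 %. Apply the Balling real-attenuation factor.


RA = AA · 0.8192
RA = 83.4 · 0.8192

68.3213 %


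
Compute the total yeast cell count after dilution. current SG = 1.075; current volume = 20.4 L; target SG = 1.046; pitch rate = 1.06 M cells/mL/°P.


V_w = V·((SG_c−1)/(SG_t−1)−1);  °P = 259 − 259/SG_t;  cells = rate·(V+V_w)·°P
V_w = 20.4·((1.075−1)/(1.046−1)−1) = 12.8609
V_final = 20.4 + 12.8609 = 33.2609
°P = 259 − 259/1.046 = 11.3901
cells = 1.06·33.2609·11.3901

401.5738 billion cells


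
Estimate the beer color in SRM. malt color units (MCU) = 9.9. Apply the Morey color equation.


SRM = 1.4922 · MCU^0.6859
SRM = 1.4922 · 9.9^0.6859

7.1901 SRM


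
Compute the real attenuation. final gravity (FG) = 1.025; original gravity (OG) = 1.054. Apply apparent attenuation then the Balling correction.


AA = (OG−FG)/(OG−1)·100;  RA = AA·0.8192
AA = (1.054 − 1.025)/(1.054 − 1)·100 = 53.7037
RA = 53.7037·0.8192

43.9941 %


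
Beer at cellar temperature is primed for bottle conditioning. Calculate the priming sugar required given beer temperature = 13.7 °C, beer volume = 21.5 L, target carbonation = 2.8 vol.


residual = 14.695·(0.01821 + 0.09011·e^(−0.04·T));  sugar = (target − residual)·4.0·V
residual = 14.695·(0.01821 + 0.09011·e^(−0.04·13.7)) = 1.0331
sugar = (2.8 − 1.0331)·4.0·21.5

151.9531 g


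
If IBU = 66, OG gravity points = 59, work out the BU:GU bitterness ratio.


BU:GU = IBU / OG_points
BU:GU = 66 / 59

1.1186


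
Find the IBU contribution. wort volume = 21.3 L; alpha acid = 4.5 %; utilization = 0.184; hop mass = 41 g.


IBU = (α/100)·mass·U·1000 / V
IBU = (4.5/100)·41·0.184·1000 / 21.3

15.9380 IBU


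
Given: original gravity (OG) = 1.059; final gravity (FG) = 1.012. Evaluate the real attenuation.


AA = (OG−FG)/(OG−1)·100;  RA = AA·0.8192
AA = (1.059 − 1.012)/(1.059 − 1)·100 = 79.6610
RA = 79.6610·0.8192

65.2583 %


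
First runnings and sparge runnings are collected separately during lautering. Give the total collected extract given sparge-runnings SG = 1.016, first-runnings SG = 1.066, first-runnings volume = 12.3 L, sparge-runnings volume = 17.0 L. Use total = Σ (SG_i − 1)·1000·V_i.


first = (1.066 − 1)·1000·12.3 = 811.8000
sparge = (1.016 − 1)·1000·17.0 = 272.0000
total = 811.8000 + 272.0000

1083.8000 gravity·L


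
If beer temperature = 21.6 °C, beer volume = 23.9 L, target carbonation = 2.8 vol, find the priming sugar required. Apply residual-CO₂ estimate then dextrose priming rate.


residual = 14.695·(0.01821 + 0.09011·e^(−0.04·T));  sugar = (target − residual)·4.0·V
residual = 14.695·(0.01821 + 0.09011·e^(−0.04·21.6)) = 0.8257
sugar = (2.8 − 0.8257)·4.0·23.9

188.7435 g


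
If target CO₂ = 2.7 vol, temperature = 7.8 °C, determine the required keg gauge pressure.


psi = vols/(0.01821 + 0.09011·e^(−0.04·T)) − 14.695
psi = 2.7/(0.01821 + 0.09011·e^(−0.04·7.8)) − 14.695

17.3834 psi


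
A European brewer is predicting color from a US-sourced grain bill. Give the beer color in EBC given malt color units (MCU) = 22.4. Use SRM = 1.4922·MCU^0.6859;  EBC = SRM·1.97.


SRM = 1.4922·22.4^0.6859 = 12.5882
EBC = 12.5882·1.97

24.7987 EBC


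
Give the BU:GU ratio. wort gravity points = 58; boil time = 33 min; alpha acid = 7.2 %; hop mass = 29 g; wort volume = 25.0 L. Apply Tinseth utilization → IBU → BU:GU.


U = 1.65·0.000125^(GP/1000)·(1−e^(−0.04t))/4.15;  IBU = (α/100)·m·U·1000/V;  BU:GU = IBU/GP
U = 1.65·0.000125^(58/1000)·(1−e^(−0.04·33))/4.15 = 0.1730
IBU = (7.2/100)·29·0.1730·1000/25.0 = 14.4501
BU:GU = 14.4501/58

0.2491


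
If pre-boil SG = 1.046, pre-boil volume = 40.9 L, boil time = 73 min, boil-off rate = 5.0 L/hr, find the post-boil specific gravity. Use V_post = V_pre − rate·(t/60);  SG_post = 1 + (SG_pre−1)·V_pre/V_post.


V_post = 40.9 − 5.0·(73/60) = 34.8167
SG_post = 1 + (1.046 − 1)·40.9/34.8167

1.0540


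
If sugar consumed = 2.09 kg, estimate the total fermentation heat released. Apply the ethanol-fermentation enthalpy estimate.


Q = m_sugar · 590 kJ/kg
Q = 2.09 · 590

1233.1000 kJ


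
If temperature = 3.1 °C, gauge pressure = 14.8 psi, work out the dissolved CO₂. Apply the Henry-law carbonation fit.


vols = (P + 14.695)·(0.01821 + 0.09011·e^(−0.04·T))
vols = (14.8 + 14.695)·(0.01821 + 0.09011·e^(−0.04·3.1))

2.8849 volumes


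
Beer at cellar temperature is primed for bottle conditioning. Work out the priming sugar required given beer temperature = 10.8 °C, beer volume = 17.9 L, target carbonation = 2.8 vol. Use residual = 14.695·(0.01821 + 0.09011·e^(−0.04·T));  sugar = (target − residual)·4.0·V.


residual = 14.695·(0.01821 + 0.09011·e^(−0.04·10.8)) = 1.1273
sugar = (2.8 − 1.1273)·4.0·17.9

119.7684 g


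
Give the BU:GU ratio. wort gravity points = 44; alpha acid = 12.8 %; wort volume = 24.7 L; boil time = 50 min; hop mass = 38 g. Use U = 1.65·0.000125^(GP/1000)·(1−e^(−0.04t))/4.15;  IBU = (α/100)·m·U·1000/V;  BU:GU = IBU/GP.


U = 1.65·0.000125^(44/1000)·(1−e^(−0.04·50))/4.15 = 0.2315
IBU = (12.8/100)·38·0.2315·1000/24.7 = 45.5873
BU:GU = 45.5873/44

1.0361


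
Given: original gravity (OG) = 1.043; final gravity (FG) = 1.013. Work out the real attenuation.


AA = (OG−FG)/(OG−1)·100;  RA = AA·0.8192
AA = (1.043 − 1.013)/(1.043 − 1)·100 = 69.7674
RA = 69.7674·0.8192

57.1535 %


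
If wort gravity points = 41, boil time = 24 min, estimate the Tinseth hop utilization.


U = 1.65·0.000125^(GP/1000) · (1 − e^(−0.04·t))/4.15
bigness = 1.65·0.000125^(41/1000) = 1.1415
boil_factor = (1 − e^(−0.04·24))/4.15 = 0.1487
U = 1.1415 · 0.1487

0.1697


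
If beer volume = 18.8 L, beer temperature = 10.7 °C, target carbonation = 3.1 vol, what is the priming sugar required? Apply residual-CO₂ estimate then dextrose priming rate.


residual = 14.695·(0.01821 + 0.09011·e^(−0.04·T));  sugar = (target − residual)·4.0·V
residual = 14.695·(0.01821 + 0.09011·e^(−0.04·10.7)) = 1.1307
sugar = (3.1 − 1.1307)·4.0·18.8

148.0912 g


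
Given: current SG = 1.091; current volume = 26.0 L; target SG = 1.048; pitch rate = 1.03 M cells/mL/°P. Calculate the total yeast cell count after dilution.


V_w = V·((SG_c−1)/(SG_t−1)−1);  °P = 259 − 259/SG_t;  cells = rate·(V+V_w)·°P
V_w = 26.0·((1.091−1)/(1.048−1)−1) = 23.2917
V_final = 26.0 + 23.2917 = 49.2917
°P = 259 − 259/1.048 = 11.8626
cells = 1.03·49.2917·11.8626

602.2689 billion cells


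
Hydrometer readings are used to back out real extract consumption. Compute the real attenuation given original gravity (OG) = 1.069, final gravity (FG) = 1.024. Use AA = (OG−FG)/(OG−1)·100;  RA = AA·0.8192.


AA = (1.069 − 1.024)/(1.069 − 1)·100 = 65.2174
RA = 65.2174·0.8192

53.4261 %


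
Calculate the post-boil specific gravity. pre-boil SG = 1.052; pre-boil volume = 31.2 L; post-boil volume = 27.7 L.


SG_post = 1 + (SG_pre − 1)·V_pre/V_post
pts_pre = (1.052 − 1)·1000 = 52.0000
pts_post = 52.0000·31.2/27.7 = 58.5704
SG_post = 1 + 58.5704/1000

1.0586


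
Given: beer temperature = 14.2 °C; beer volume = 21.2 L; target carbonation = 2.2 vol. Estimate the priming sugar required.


residual = 14.695·(0.01821 + 0.09011·e^(−0.04·T));  sugar = (target − residual)·4.0·V
residual = 14.695·(0.01821 + 0.09011·e^(−0.04·14.2)) = 1.0179
sugar = (2.2 − 1.0179)·4.0·21.2

100.2383 g


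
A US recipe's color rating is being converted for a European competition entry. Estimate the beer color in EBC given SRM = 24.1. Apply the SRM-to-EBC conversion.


EBC = SRM · 1.97
EBC = 24.1 · 1.97

47.4770 EBC


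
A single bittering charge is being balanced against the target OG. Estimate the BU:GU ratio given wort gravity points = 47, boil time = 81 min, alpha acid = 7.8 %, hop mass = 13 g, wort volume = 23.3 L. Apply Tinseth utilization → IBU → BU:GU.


U = 1.65·0.000125^(GP/1000)·(1−e^(−0.04t))/4.15;  IBU = (α/100)·m·U·1000/V;  BU:GU = IBU/GP
U = 1.65·0.000125^(47/1000)·(1−e^(−0.04·81))/4.15 = 0.2504
IBU = (7.8/100)·13·0.2504·1000/23.3 = 10.8974
BU:GU = 10.8974/47

0.2319


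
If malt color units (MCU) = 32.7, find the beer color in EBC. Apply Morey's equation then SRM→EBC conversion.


SRM = 1.4922·MCU^0.6859;  EBC = SRM·1.97
SRM = 1.4922·32.7^0.6859 = 16.3176
EBC = 16.3176·1.97

32.1456 EBC


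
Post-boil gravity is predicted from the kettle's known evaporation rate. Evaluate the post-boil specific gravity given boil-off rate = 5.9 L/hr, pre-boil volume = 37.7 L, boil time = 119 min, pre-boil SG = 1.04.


V_post = V_pre − rate·(t/60);  SG_post = 1 + (SG_pre−1)·V_pre/V_post
V_post = 37.7 − 5.9·(119/60) = 25.9983
SG_post = 1 + (1.04 − 1)·37.7/25.9983

1.0580


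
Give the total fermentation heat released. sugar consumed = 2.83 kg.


Q = m_sugar · 590 kJ/kg
Q = 2.83 · 590

1669.7000 kJ


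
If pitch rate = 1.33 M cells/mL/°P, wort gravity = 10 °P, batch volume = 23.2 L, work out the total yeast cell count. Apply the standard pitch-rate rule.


cells (billions) = rate · V_L · °P
cells = 1.33 · 23.2 · 10

308.5600 billion cells


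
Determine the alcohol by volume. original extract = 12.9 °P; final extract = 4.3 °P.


SG = 259/(259 − P);  ABV = (OG − FG)·131.25
OG = 259/(259 − 12.9) = 1.0524
FG = 259/(259 − 4.3) = 1.0169
ABV = (1.0524 − 1.0169)·131.25

4.6640 % ABV


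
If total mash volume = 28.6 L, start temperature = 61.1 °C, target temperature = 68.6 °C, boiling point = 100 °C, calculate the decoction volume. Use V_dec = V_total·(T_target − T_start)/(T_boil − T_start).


V_dec = 28.6·(68.6 − 61.1)/(100 − 61.1)

5.5141 L


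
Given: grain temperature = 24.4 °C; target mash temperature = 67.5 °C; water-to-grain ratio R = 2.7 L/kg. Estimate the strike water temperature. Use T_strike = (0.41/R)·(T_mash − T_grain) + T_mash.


T_strike = (0.41/2.7)·(67.5 − 24.4) + 67.5

74.0448 °C


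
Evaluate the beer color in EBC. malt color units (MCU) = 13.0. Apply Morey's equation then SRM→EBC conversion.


SRM = 1.4922·MCU^0.6859;  EBC = SRM·1.97
SRM = 1.4922·13.0^0.6859 = 8.6672
EBC = 8.6672·1.97

17.0745 EBC


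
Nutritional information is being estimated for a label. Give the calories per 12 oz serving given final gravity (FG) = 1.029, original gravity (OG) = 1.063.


ABW = (OG−FG)·131.25·0.79/FG;  °P = 259 − 259/SG (for OG→OE and FG→AE);  RE = 0.1808·OE + 0.8192·AE;  Cal = (6.9·ABW + 4·(RE−0.1))·FG·3.55
ABW = (1.063 − 1.029)·131.25·0.79/1.029 = 3.4260
OE = 259 − 259/1.063 = 15.3500 °P
AE = 259 − 259/1.029 = 7.2993 °P
RE = 0.1808·15.3500 + 0.8192·7.2993 = 8.7549 °P
Cal = (6.9·3.4260 + 4·(8.7549−0.1))·1.029·3.55

212.8174 kcal


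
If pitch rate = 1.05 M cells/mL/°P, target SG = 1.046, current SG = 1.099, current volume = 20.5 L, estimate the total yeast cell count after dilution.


V_w = V·((SG_c−1)/(SG_t−1)−1);  °P = 259 − 259/SG_t;  cells = rate·(V+V_w)·°P
V_w = 20.5·((1.099−1)/(1.046−1)−1) = 23.6196
V_final = 20.5 + 23.6196 = 44.1196
°P = 259 − 259/1.046 = 11.3901
cells = 1.05·44.1196·11.3901

527.6506 billion cells


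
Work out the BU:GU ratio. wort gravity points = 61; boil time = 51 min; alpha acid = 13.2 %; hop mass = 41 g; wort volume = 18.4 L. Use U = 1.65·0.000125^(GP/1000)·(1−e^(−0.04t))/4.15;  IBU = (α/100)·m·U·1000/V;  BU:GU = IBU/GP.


U = 1.65·0.000125^(61/1000)·(1−e^(−0.04·51))/4.15 = 0.1999
IBU = (13.2/100)·41·0.1999·1000/18.4 = 58.8020
BU:GU = 58.8020/61

0.9640


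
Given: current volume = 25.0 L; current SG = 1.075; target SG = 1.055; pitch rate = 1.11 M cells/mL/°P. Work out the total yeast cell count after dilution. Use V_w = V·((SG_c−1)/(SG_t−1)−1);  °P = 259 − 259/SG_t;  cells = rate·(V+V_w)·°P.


V_w = 25.0·((1.075−1)/(1.055−1)−1) = 9.0909
V_final = 25.0 + 9.0909 = 34.0909
°P = 259 − 259/1.055 = 13.5024
cells = 1.11·34.0909·13.5024

510.9419 billion cells


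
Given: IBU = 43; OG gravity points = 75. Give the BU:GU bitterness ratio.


BU:GU = IBU / OG_points
BU:GU = 43 / 75

0.5733


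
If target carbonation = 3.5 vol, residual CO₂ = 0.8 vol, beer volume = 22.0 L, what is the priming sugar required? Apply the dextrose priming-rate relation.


sugar = (target − residual)·4.0·V
sugar = (3.5 − 0.8)·4.0·22.0

237.6000 g


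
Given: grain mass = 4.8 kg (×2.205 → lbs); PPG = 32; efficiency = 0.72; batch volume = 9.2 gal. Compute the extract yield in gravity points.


points = lbs × PPG × eff / vol
lbs = 4.8 × 2.205 = 10.5840
points = 10.5840 × 32 × 0.72 / 9.2

26.5060 points
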